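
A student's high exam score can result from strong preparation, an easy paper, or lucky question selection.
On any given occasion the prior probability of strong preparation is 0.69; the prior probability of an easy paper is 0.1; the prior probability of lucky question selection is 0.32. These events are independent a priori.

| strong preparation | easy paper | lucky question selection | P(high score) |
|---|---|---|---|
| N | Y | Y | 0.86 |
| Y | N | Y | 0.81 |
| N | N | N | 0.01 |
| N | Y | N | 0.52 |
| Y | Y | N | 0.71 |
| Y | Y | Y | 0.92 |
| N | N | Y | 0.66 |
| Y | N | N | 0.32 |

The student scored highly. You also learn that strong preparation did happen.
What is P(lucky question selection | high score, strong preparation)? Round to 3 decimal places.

P(lucky question selection | high score, strong preparation) ≈ 0.518

P(high score | strong preparation) = 0.32×0.9×0.68 + 0.81×0.9×0.32 + 0.71×0.1×0.68 + 0.92×0.1×0.32 = 0.195840 + 0.233280 + 0.048280 + 0.029440 = 0.506840
Restricting to configurations with lucky question selection present: 0.233280 + 0.029440 = 0.262720.
Hence the posterior is 0.262720/0.506840 ≈ 0.518.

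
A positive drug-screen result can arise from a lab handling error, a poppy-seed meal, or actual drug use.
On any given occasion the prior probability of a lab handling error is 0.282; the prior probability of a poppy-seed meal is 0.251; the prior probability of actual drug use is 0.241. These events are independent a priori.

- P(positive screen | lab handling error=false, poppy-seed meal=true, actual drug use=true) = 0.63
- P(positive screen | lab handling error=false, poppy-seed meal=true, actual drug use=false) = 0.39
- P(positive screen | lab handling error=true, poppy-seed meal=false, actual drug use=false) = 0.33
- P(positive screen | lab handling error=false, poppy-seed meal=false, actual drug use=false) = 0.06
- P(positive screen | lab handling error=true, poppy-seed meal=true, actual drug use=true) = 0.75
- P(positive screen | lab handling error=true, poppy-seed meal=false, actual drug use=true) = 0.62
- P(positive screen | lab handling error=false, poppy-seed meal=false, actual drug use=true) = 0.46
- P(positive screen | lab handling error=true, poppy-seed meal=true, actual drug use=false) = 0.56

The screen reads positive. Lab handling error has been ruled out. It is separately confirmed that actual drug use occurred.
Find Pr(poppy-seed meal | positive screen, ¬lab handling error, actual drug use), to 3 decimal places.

Enumerate both values of poppy-seed meal and weight by the priors:
  P(positive screen | ¬lab handling error, actual drug use) = 0.46×0.749 + 0.63×0.251
        = 0.344540 + 0.158130 = 0.502670
Configurations with poppy-seed meal contribute 0.158130, so
  P(poppy-seed meal | positive screen, ¬lab handling error, actual drug use) = 0.158130 / 0.502670 ≈ 0.315

Pr(poppy-seed meal | positive screen, ¬lab handling error, actual drug use) ≈ 0.315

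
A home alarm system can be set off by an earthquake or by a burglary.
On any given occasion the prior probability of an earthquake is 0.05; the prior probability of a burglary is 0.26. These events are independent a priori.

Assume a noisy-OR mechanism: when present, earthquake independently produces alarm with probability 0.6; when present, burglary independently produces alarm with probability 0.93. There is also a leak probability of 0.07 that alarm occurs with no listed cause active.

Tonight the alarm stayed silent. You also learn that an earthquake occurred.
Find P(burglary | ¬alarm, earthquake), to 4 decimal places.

P(burglary | ¬alarm, earthquake) ≈ 0.0240

Under noisy-OR, P(alarm | causes) = 1 − (1−0.07)·∏(1−qᵢ) over the active causes.
P(¬alarm | earthquake) = 0.372*0.74 + 0.02604*0.26 = 0.275280 + 0.006770 = 0.282050
Restricting to configurations with burglary present: 0.02604*0.26 = 0.006770.
P(burglary | ¬alarm, earthquake) = 0.006770 / 0.282050 ≈ 0.0240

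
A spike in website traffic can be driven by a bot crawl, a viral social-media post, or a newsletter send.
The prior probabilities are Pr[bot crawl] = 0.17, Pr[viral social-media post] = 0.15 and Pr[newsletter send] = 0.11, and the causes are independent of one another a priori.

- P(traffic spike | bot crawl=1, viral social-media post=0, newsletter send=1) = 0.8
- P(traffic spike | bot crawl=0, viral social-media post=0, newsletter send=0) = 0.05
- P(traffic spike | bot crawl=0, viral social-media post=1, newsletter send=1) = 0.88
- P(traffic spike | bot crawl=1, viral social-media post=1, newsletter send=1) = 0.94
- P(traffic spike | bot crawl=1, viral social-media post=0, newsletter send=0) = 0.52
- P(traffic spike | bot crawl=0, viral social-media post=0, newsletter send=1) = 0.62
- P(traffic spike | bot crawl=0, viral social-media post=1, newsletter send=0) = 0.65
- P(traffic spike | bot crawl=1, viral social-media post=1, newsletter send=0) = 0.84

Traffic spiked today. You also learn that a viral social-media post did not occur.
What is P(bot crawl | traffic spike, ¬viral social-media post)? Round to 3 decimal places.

P(traffic spike | ¬viral social-media post) = 0.05×0.83×0.89 + 0.62×0.83×0.11 + 0.52×0.17×0.89 + 0.8×0.17×0.11 = 0.036935 + 0.056606 + 0.078676 + 0.014960 = 0.187177
Restricting to configurations with bot crawl present: 0.078676 + 0.014960 = 0.093636.
So P(bot crawl | traffic spike, ¬viral social-media post) = 0.093636/0.187177 ≈ 0.500.

P(bot crawl | traffic spike, ¬viral social-media post) ≈ 0.500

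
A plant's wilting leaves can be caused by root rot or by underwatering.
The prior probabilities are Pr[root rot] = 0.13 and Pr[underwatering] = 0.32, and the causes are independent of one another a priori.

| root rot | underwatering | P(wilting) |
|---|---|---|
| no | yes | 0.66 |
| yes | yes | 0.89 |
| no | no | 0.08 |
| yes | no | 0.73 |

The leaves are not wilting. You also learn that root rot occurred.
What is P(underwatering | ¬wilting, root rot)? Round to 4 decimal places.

P(underwatering | ¬wilting, root rot) ≈ 0.1609

Sum P(¬wilting|·) weighted by the priors over both values of underwatering:
  P(¬wilting | root rot) = 0.27·0.68 + 0.11·0.32
        = 0.183600 + 0.035200 = 0.218800
Configurations with underwatering contribute 0.035200, so
  P(underwatering | ¬wilting, root rot) = 0.035200 / 0.218800 ≈ 0.1609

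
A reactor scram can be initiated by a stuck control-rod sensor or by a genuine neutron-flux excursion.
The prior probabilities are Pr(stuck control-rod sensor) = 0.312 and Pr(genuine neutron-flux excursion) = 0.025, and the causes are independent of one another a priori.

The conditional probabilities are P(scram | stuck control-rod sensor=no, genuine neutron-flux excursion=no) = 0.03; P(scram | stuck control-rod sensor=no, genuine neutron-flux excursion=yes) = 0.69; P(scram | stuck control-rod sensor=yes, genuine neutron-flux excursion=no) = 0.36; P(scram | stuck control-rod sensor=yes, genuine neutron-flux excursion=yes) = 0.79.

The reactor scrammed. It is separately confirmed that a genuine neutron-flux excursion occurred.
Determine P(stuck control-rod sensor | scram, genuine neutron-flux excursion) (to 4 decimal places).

Enumerate both values of stuck control-rod sensor and weight by the priors:
  P(scram | genuine neutron-flux excursion) = 0.69·0.688 + 0.79·0.312
        = 0.474720 + 0.246480 = 0.721200
The terms with stuck control-rod sensor present sum to 0.246480, so
  P(stuck control-rod sensor | scram, genuine neutron-flux excursion) = 0.246480 / 0.721200 ≈ 0.3418

P(stuck control-rod sensor | scram, genuine neutron-flux excursion) ≈ 0.3418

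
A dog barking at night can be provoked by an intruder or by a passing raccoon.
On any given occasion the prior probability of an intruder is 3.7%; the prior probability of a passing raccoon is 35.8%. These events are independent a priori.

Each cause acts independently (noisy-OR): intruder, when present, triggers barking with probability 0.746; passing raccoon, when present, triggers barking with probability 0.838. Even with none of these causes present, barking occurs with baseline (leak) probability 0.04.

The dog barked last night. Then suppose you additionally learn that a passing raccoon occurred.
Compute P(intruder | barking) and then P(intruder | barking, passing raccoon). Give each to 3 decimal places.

Under noisy-OR, P(barking | causes) = 1 − (1−0.04)·∏(1−qᵢ) over the active causes.
Sum P(barking|·) weighted by the priors over the 4 (intruder, passing raccoon) configurations:
  P(barking) = 0.04*0.963*0.642 + 0.84448*0.963*0.358 + 0.75616*0.037*0.642 + 0.960498*0.037*0.358
        = 0.024730 + 0.291138 + 0.017962 + 0.012723 = 0.346553
Keeping only the intruder-present terms gives 0.030685, so
  P(intruder | barking) = 0.030685 / 0.346553 ≈ 0.089

Now also conditioning on passing raccoon=true:
By total probability over both values of intruder:
  P(barking | passing raccoon) = 0.84448*0.963 + 0.960498*0.037
        = 0.813234 + 0.035538 = 0.848772
The terms with intruder present sum to 0.035538, so
  P(intruder | barking, passing raccoon) = 0.035538 / 0.848772 ≈ 0.042
This is intercausal reasoning (explaining away): once passing raccoon accounts for the barking, intruder becomes less likely.

P(intruder | barking) ≈ 0.089; P(intruder | barking, passing raccoon) ≈ 0.042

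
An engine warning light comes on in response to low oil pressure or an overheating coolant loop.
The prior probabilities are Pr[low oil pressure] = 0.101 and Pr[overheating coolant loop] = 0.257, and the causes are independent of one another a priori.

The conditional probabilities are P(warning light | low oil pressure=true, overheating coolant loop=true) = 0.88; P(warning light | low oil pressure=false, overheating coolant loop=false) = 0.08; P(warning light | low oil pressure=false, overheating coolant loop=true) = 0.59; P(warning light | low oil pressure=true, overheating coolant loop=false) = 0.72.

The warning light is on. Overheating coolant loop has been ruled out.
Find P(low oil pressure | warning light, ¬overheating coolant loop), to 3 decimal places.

P(low oil pressure | warning light, ¬overheating coolant loop) ≈ 0.503

Numerator (weight on configurations with low oil pressure): 0.72*0.101 = 0.072720
Denominator P(warning light | ¬overheating coolant loop): 0.08*0.899 + 0.72*0.101 = 0.144640
Posterior = 0.072720 / 0.144640 ≈ 0.503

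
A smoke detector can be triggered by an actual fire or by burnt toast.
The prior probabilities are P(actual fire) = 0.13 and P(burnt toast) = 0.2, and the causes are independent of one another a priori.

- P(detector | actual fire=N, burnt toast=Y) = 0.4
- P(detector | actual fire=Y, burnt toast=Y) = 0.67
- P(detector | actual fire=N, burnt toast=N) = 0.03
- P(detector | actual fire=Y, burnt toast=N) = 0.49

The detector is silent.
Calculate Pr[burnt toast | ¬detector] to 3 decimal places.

P(¬detector) = 0.97*0.87*0.8 + 0.6*0.87*0.2 + 0.51*0.13*0.8 + 0.33*0.13*0.2 = 0.675120 + 0.104400 + 0.053040 + 0.008580 = 0.841140
Restricting to configurations with burnt toast present: 0.104400 + 0.008580 = 0.112980.
P(burnt toast | ¬detector) = 0.112980 / 0.841140 ≈ 0.134

Pr[burnt toast | ¬detector] ≈ 0.134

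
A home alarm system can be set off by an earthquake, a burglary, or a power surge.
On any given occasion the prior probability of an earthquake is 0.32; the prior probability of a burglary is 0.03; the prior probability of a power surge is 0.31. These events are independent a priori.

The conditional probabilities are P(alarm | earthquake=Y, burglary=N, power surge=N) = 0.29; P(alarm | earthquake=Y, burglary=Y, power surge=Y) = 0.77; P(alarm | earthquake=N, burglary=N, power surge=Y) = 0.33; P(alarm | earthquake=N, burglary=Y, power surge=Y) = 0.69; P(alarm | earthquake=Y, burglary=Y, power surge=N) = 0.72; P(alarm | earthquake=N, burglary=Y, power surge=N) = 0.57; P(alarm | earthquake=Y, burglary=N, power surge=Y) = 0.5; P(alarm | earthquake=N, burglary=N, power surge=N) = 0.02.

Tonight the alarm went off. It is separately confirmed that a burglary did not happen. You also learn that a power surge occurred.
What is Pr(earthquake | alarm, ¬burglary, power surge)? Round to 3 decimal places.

Pr(earthquake | alarm, ¬burglary, power surge) ≈ 0.416

Sum P(alarm|·) weighted by the priors over both values of earthquake:
  P(alarm | ¬burglary, power surge) = 0.33*0.68 + 0.5*0.32
        = 0.224400 + 0.160000 = 0.384400
The terms with earthquake present sum to 0.160000, so
  P(earthquake | alarm, ¬burglary, power surge) = 0.160000 / 0.384400 ≈ 0.416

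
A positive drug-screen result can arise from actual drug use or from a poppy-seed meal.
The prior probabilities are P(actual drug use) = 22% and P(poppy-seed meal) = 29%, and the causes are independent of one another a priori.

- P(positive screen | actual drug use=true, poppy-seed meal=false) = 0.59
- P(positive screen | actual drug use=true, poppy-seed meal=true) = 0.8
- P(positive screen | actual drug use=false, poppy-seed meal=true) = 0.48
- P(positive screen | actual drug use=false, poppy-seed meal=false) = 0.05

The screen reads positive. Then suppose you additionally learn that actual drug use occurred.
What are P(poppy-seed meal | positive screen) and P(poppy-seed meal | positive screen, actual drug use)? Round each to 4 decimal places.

Numerator (weight on configurations with poppy-seed meal): 0.108576 + 0.051040 = 0.159616
The normalizing constant is 0.05×0.78×0.71 + 0.48×0.78×0.29 + 0.59×0.22×0.71 + 0.8×0.22×0.29 = 0.279464
Posterior = 0.159616 / 0.279464 ≈ 0.5712

With the extra evidence:
P(positive screen | actual drug use) = 0.59·0.71 + 0.8·0.29 = 0.418900 + 0.232000 = 0.650900
Restricting to configurations with poppy-seed meal present: 0.8·0.29 = 0.232000.
P(poppy-seed meal | positive screen, actual drug use) = 0.232000 / 0.650900 ≈ 0.3564
— actual drug use explains away the evidence for poppy-seed meal.

P(poppy-seed meal | positive screen) ≈ 0.5712; P(poppy-seed meal | positive screen, actual drug use) ≈ 0.3564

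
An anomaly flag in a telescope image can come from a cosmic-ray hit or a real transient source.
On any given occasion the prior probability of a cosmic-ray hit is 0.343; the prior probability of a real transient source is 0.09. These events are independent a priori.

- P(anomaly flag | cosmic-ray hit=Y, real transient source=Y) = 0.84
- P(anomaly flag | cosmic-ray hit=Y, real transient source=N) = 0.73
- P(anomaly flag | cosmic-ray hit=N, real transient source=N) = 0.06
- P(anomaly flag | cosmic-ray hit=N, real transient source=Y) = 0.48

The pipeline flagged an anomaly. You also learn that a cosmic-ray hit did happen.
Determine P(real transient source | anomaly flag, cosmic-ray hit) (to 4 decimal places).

Numerator (weight on configurations with real transient source): 0.84×0.09 = 0.075600
Normalizer over all consistent configurations: 0.73×0.91 + 0.84×0.09 = 0.739900
Posterior = 0.075600 / 0.739900 ≈ 0.1022

P(real transient source | anomaly flag, cosmic-ray hit) ≈ 0.1022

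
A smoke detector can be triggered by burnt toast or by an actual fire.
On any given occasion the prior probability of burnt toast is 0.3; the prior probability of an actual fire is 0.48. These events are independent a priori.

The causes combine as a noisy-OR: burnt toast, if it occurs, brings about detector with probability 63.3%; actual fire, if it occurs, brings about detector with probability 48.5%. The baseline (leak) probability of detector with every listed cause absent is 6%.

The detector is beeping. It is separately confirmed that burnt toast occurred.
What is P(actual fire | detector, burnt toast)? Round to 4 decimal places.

P(actual fire | detector, burnt toast) ≈ 0.5368

Under noisy-OR, P(detector | causes) = 1 − (1−0.06)·∏(1−qᵢ) over the active causes.
P(detector | burnt toast) = 0.65502*0.52 + 0.822335*0.48 = 0.340610 + 0.394721 = 0.735331
The actual fire-present share is 0.822335*0.48 = 0.394721.
Hence the posterior is 0.394721/0.735331 ≈ 0.5368.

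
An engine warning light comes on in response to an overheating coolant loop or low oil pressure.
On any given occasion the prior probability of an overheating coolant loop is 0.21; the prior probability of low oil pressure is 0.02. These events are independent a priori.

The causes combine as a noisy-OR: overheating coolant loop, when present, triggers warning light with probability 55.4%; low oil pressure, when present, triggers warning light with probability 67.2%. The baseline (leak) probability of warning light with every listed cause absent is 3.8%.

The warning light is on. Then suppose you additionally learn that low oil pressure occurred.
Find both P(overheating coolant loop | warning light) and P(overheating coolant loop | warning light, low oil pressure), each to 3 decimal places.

Under noisy-OR, P(warning light | causes) = 1 − (1−0.038)·∏(1−qᵢ) over the active causes.
Weight on overheating coolant loop=true, given the evidence: 0.117501 + 0.003609 = 0.121110
Normalizer over all consistent configurations: 0.038·0.79·0.98 + 0.684464·0.79·0.02 + 0.570948·0.21·0.98 + 0.859271·0.21·0.02 = 0.161345
P(overheating coolant loop | warning light) = 0.121110/0.161345 ≈ 0.751

With the extra evidence:
Numerator (weight on configurations with overheating coolant loop): 0.859271*0.21 = 0.180447
Normalizer over all consistent configurations: 0.684464*0.79 + 0.859271*0.21 = 0.721174
P(overheating coolant loop | warning light, low oil pressure) = 0.180447/0.721174 ≈ 0.250
The drop from 0.751 to 0.250 is the explaining-away (discounting) effect.

P(overheating coolant loop | warning light) ≈ 0.751; P(overheating coolant loop | warning light, low oil pressure) ≈ 0.250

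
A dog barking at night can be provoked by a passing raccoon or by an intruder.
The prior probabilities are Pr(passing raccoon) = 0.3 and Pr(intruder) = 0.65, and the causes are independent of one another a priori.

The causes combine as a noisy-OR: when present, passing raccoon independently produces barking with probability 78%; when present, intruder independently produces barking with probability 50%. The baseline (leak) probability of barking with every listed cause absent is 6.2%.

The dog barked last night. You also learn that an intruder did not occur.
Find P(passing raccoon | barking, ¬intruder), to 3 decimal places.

Under noisy-OR, P(barking | causes) = 1 − (1−0.062)·∏(1−qᵢ) over the active causes.
Weight on passing raccoon=true, given the evidence: 0.79364·0.3 = 0.238092
Normalizer over all consistent configurations: 0.062·0.7 + 0.79364·0.3 = 0.281492
Posterior = 0.238092 / 0.281492 ≈ 0.846

P(passing raccoon | barking, ¬intruder) ≈ 0.846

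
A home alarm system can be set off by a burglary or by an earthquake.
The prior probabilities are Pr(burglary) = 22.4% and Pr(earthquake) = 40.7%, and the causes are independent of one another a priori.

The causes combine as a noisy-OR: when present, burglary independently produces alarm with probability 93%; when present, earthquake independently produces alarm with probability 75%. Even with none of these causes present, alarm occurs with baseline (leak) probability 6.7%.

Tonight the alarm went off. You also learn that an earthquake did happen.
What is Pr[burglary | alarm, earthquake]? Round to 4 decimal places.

Pr[burglary | alarm, earthquake] ≈ 0.2702

Under noisy-OR, P(alarm | causes) = 1 − (1−0.067)·∏(1−qᵢ) over the active causes.
Sum P(alarm|·) weighted by the priors over both values of burglary:
  P(alarm | earthquake) = 0.76675×0.776 + 0.983673×0.224
        = 0.594998 + 0.220343 = 0.815341
The terms with burglary present sum to 0.220343, so
  P(burglary | alarm, earthquake) = 0.220343 / 0.815341 ≈ 0.2702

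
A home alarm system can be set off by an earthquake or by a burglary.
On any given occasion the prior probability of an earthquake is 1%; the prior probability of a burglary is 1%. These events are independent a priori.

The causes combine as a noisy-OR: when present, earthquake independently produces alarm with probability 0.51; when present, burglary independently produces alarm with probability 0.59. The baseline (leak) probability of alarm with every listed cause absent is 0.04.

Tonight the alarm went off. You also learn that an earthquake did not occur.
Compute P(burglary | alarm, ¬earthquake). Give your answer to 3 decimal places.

Under noisy-OR, P(alarm | causes) = 1 − (1−0.04)·∏(1−qᵢ) over the active causes.
P(alarm | ¬earthquake) = 0.04·0.99 + 0.6064·0.01 = 0.039600 + 0.006064 = 0.045664
Of this, 0.006064 comes from 0.6064·0.01 (the burglary=true cases).
P(burglary | alarm, ¬earthquake) = 0.006064 / 0.045664 ≈ 0.133

P(burglary | alarm, ¬earthquake) ≈ 0.133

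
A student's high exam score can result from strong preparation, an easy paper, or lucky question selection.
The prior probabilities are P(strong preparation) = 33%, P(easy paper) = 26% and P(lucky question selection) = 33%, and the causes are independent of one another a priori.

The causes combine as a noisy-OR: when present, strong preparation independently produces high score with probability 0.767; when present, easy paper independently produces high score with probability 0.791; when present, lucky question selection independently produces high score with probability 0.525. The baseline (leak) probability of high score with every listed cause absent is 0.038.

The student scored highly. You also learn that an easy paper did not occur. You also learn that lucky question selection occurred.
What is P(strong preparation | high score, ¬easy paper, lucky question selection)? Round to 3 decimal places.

P(strong preparation | high score, ¬easy paper, lucky question selection) ≈ 0.448

Under noisy-OR, P(high score | causes) = 1 − (1−0.038)·∏(1−qᵢ) over the active causes.
P(high score | ¬easy paper, lucky question selection) = 0.54305·0.67 + 0.893531·0.33 = 0.363844 + 0.294865 = 0.658709
Restricting to configurations with strong preparation present: 0.893531·0.33 = 0.294865.
P(strong preparation | high score, ¬easy paper, lucky question selection) = 0.294865 / 0.658709 ≈ 0.448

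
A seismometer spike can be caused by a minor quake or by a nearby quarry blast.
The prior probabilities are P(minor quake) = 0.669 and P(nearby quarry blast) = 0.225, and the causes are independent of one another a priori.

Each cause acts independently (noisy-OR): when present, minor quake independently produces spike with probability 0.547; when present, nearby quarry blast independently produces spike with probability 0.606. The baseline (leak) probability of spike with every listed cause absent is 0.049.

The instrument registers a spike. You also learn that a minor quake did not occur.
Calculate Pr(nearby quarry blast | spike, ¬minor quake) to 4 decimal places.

Pr(nearby quarry blast | spike, ¬minor quake) ≈ 0.7875

Under noisy-OR, P(spike | causes) = 1 − (1−0.049)·∏(1−qᵢ) over the active causes.
Sum P(spike|·) weighted by the priors over both values of nearby quarry blast:
  P(spike | ¬minor quake) = 0.049×0.775 + 0.625306×0.225
        = 0.037975 + 0.140694 = 0.178669
Keeping only the nearby quarry blast-present terms gives 0.140694, so
  P(nearby quarry blast | spike, ¬minor quake) = 0.140694 / 0.178669 ≈ 0.7875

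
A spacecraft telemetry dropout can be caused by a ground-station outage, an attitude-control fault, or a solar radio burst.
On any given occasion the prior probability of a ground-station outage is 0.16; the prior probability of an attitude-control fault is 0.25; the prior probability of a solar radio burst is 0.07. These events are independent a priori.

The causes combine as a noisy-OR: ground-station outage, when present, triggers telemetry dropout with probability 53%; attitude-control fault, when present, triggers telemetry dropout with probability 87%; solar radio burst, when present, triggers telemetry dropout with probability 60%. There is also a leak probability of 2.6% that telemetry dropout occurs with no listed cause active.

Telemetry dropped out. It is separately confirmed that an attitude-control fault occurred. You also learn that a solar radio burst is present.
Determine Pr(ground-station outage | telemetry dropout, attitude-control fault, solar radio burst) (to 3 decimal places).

Pr(ground-station outage | telemetry dropout, attitude-control fault, solar radio burst) ≈ 0.164

Under noisy-OR, P(telemetry dropout | causes) = 1 − (1−0.026)·∏(1−qᵢ) over the active causes.
For the numerator, keep only ground-station outage=true terms: 0.976195·0.16 = 0.156191
Normalizer over all consistent configurations: 0.949352·0.84 + 0.976195·0.16 = 0.953647
P(ground-station outage | telemetry dropout, attitude-control fault, solar radio burst) = 0.156191/0.953647 ≈ 0.164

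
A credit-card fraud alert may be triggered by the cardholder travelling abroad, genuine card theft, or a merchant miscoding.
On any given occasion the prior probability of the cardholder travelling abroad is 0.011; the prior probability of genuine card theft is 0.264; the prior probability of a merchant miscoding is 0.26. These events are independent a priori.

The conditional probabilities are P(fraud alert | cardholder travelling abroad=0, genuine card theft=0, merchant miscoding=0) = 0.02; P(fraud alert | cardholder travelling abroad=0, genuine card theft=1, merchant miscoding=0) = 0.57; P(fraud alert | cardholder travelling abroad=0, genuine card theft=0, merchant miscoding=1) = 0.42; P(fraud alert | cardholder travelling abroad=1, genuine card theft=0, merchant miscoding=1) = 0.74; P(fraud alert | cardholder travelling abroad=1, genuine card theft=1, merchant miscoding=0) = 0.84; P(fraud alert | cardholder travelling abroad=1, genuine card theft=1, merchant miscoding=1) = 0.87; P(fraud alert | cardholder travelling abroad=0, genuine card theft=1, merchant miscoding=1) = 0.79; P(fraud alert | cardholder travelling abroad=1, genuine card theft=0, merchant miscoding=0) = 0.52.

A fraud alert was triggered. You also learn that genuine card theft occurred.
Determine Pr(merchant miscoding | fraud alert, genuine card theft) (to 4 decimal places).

Pr(merchant miscoding | fraud alert, genuine card theft) ≈ 0.3266

P(fraud alert | genuine card theft) = 0.57×0.989×0.74 + 0.79×0.989×0.26 + 0.84×0.011×0.74 + 0.87×0.011×0.26 = 0.417160 + 0.203141 + 0.006838 + 0.002488 = 0.629627
The merchant miscoding-present share is 0.203141 + 0.002488 = 0.205629.
Hence the posterior is 0.205629/0.629627 ≈ 0.3266.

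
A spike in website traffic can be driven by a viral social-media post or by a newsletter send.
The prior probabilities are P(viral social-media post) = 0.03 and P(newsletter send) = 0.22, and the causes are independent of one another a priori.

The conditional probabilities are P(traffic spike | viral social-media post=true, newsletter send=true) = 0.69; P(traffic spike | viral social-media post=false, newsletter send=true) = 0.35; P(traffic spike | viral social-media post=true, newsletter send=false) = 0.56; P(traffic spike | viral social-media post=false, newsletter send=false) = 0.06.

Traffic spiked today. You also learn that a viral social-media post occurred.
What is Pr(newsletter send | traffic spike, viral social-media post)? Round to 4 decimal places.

By total probability over both values of newsletter send:
  P(traffic spike | viral social-media post) = 0.56·0.78 + 0.69·0.22
        = 0.436800 + 0.151800 = 0.588600
Configurations with newsletter send contribute 0.151800, so
  P(newsletter send | traffic spike, viral social-media post) = 0.151800 / 0.588600 ≈ 0.2579

Pr(newsletter send | traffic spike, viral social-media post) ≈ 0.2579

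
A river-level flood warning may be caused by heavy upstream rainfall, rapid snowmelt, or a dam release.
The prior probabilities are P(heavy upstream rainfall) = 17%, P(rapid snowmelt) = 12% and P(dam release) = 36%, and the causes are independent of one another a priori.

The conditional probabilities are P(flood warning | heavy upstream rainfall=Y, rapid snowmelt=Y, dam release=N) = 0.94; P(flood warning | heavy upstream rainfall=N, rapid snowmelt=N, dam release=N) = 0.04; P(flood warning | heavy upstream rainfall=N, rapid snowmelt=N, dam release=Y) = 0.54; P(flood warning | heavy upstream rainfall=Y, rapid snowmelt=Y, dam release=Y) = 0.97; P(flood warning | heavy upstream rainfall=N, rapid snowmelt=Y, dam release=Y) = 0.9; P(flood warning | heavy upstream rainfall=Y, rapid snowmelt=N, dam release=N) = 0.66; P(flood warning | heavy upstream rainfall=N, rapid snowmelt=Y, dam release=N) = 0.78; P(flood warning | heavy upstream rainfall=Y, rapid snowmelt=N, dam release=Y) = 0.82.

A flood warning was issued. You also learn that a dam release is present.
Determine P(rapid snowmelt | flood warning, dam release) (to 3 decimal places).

Enumerate the 4 (heavy upstream rainfall, rapid snowmelt) configurations and weight by the priors:
  P(flood warning | dam release) = 0.54*0.83*0.88 + 0.9*0.83*0.12 + 0.82*0.17*0.88 + 0.97*0.17*0.12
        = 0.394416 + 0.089640 + 0.122672 + 0.019788 = 0.626516
Configurations with rapid snowmelt contribute 0.109428, so
  P(rapid snowmelt | flood warning, dam release) = 0.109428 / 0.626516 ≈ 0.175

P(rapid snowmelt | flood warning, dam release) ≈ 0.175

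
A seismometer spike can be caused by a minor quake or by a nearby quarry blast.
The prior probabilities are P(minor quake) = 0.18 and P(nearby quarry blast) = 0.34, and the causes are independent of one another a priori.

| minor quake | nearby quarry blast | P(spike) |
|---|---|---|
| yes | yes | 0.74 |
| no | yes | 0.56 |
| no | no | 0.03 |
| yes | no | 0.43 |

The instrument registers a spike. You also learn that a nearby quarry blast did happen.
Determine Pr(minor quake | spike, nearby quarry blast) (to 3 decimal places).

Numerator (weight on configurations with minor quake): 0.74*0.18 = 0.133200
Denominator P(spike | nearby quarry blast): 0.56*0.82 + 0.74*0.18 = 0.592400
Posterior = 0.133200 / 0.592400 ≈ 0.225

Pr(minor quake | spike, nearby quarry blast) ≈ 0.225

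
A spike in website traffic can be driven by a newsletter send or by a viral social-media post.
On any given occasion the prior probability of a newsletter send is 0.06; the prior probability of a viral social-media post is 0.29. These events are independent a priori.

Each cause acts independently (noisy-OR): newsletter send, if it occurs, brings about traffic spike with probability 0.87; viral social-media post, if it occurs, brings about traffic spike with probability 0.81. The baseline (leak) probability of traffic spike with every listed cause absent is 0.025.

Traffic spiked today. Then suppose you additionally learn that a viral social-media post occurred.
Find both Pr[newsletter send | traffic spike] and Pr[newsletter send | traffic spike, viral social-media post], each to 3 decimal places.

Under noisy-OR, P(traffic spike | causes) = 1 − (1−0.025)·∏(1−qᵢ) over the active causes.
Weight on newsletter send=true, given the evidence: 0.037200 + 0.016981 = 0.054181
Denominator P(traffic spike): 0.025·0.94·0.71 + 0.81475·0.94·0.29 + 0.87325·0.06·0.71 + 0.975917·0.06·0.29 = 0.292967
P(newsletter send | traffic spike) = 0.054181/0.292967 ≈ 0.185

With the extra evidence:
Numerator (weight on configurations with newsletter send): 0.975917·0.06 = 0.058555
Normalizer over all consistent configurations: 0.81475·0.94 + 0.975917·0.06 = 0.824420
Posterior = 0.058555 / 0.824420 ≈ 0.071
Conditioning on viral social-media post lowers the posterior on newsletter send: the classic explaining-away effect in a common-effect structure.

Pr[newsletter send | traffic spike] ≈ 0.185; Pr[newsletter send | traffic spike, viral social-media post] ≈ 0.071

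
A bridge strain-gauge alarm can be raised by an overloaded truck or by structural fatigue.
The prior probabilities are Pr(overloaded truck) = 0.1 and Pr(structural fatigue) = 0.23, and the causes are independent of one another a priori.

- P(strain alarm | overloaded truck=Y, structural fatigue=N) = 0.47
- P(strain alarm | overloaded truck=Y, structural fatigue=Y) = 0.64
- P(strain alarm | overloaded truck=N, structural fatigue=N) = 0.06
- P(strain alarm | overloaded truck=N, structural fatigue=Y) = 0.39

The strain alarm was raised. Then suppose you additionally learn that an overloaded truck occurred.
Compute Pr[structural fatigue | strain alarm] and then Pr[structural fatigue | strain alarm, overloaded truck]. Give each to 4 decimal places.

Pr[structural fatigue | strain alarm] ≈ 0.5510; Pr[structural fatigue | strain alarm, overloaded truck] ≈ 0.2891

Numerator (weight on configurations with structural fatigue): 0.080730 + 0.014720 = 0.095450
Normalizer over all consistent configurations: 0.06·0.9·0.77 + 0.39·0.9·0.23 + 0.47·0.1·0.77 + 0.64·0.1·0.23 = 0.173220
P(structural fatigue | strain alarm) = 0.095450/0.173220 ≈ 0.5510

With the extra evidence:
For the numerator, keep only structural fatigue=true terms: 0.64×0.23 = 0.147200
Normalizer over all consistent configurations: 0.47×0.77 + 0.64×0.23 = 0.509100
P(structural fatigue | strain alarm, overloaded truck) = 0.147200/0.509100 ≈ 0.2891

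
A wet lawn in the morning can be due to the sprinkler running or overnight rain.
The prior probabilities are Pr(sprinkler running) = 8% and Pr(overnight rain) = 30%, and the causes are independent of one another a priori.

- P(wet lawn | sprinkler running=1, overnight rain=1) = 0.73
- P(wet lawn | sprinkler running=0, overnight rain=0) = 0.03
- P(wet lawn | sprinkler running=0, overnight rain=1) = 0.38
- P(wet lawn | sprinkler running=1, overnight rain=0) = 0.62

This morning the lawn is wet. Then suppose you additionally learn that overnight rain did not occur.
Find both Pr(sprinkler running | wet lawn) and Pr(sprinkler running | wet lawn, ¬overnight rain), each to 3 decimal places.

For the numerator, keep only sprinkler running=true terms: 0.034720 + 0.017520 = 0.052240
The normalizing constant is 0.03×0.92×0.7 + 0.38×0.92×0.3 + 0.62×0.08×0.7 + 0.73×0.08×0.3 = 0.176440
P(sprinkler running | wet lawn) = 0.052240/0.176440 ≈ 0.296

Now condition on the additional information:
Enumerate both values of sprinkler running and weight by the priors:
  P(wet lawn | ¬overnight rain) = 0.03·0.92 + 0.62·0.08
        = 0.027600 + 0.049600 = 0.077200
Configurations with sprinkler running contribute 0.049600, so
  P(sprinkler running | wet lawn, ¬overnight rain) = 0.049600 / 0.077200 ≈ 0.642

Pr(sprinkler running | wet lawn) ≈ 0.296; Pr(sprinkler running | wet lawn, ¬overnight rain) ≈ 0.642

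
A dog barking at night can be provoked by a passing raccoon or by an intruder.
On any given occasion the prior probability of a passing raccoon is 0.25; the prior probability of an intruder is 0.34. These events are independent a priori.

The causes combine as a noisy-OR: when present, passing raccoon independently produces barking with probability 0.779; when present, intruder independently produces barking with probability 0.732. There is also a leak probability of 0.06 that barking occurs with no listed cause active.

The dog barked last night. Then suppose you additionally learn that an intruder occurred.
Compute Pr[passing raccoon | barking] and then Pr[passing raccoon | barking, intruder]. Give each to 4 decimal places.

Pr[passing raccoon | barking] ≈ 0.4890; Pr[passing raccoon | barking, intruder] ≈ 0.2962

Under noisy-OR, P(barking | causes) = 1 − (1−0.06)·∏(1−qᵢ) over the active causes.
Numerator (weight on configurations with passing raccoon): 0.130723 + 0.080268 = 0.210991
Normalizer over all consistent configurations: 0.06·0.75·0.66 + 0.74808·0.75·0.34 + 0.79226·0.25·0.66 + 0.944326·0.25·0.34 = 0.431451
Posterior = 0.210991 / 0.431451 ≈ 0.4890

Now also conditioning on intruder=true:
By total probability over both values of passing raccoon:
  P(barking | intruder) = 0.74808*0.75 + 0.944326*0.25
        = 0.561060 + 0.236081 = 0.797141
Configurations with passing raccoon contribute 0.236081, so
  P(passing raccoon | barking, intruder) = 0.236081 / 0.797141 ≈ 0.2962
This is intercausal reasoning (explaining away): once intruder accounts for the barking, passing raccoon becomes less likely.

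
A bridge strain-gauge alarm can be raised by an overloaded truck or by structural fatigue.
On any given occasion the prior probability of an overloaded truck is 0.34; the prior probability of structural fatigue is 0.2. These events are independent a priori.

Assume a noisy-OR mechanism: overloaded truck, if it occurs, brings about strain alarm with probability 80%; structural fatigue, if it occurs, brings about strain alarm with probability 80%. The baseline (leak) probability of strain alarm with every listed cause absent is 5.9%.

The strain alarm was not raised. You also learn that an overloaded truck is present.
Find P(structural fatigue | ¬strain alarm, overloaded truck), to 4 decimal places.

P(structural fatigue | ¬strain alarm, overloaded truck) ≈ 0.0476

Under noisy-OR, P(strain alarm | causes) = 1 − (1−0.059)·∏(1−qᵢ) over the active causes.
Enumerate both values of structural fatigue and weight by the priors:
  P(¬strain alarm | overloaded truck) = 0.1882*0.8 + 0.03764*0.2
        = 0.150560 + 0.007528 = 0.158088
The terms with structural fatigue present sum to 0.007528, so
  P(structural fatigue | ¬strain alarm, overloaded truck) = 0.007528 / 0.158088 ≈ 0.0476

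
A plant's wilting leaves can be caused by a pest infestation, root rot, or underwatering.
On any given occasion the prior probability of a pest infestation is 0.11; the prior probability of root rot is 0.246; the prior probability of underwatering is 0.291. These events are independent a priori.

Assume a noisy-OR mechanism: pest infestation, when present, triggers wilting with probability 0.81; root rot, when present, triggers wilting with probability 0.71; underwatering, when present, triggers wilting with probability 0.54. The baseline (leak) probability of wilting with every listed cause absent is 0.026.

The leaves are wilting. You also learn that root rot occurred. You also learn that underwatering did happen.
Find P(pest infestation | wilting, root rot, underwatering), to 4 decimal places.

P(pest infestation | wilting, root rot, underwatering) ≈ 0.1217

Under noisy-OR, P(wilting | causes) = 1 − (1−0.026)·∏(1−qᵢ) over the active causes.
Weight on pest infestation=true, given the evidence: 0.975313*0.11 = 0.107284
The normalizing constant is 0.870068*0.89 + 0.975313*0.11 = 0.881645
P(pest infestation | wilting, root rot, underwatering) = 0.107284/0.881645 ≈ 0.1217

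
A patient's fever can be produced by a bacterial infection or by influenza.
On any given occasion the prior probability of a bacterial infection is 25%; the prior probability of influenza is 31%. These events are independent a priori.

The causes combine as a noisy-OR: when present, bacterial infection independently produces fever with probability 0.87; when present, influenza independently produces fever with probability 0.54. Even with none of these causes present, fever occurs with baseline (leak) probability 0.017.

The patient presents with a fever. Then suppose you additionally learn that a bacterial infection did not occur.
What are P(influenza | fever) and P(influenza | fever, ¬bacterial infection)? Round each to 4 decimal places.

Under noisy-OR, P(fever | causes) = 1 − (1−0.017)·∏(1−qᵢ) over the active causes.
Enumerate the 4 (bacterial infection, influenza) configurations and weight by the priors:
  P(fever) = 0.017×0.75×0.69 + 0.54782×0.75×0.31 + 0.87221×0.25×0.69 + 0.941217×0.25×0.31
        = 0.008797 + 0.127368 + 0.150456 + 0.072944 = 0.359565
Configurations with influenza contribute 0.200312, so
  P(influenza | fever) = 0.200312 / 0.359565 ≈ 0.5571

With the extra evidence:
Weight on influenza=true, given the evidence: 0.54782×0.31 = 0.169824
Denominator P(fever | ¬bacterial infection): 0.017×0.69 + 0.54782×0.31 = 0.181554
Posterior = 0.169824 / 0.181554 ≈ 0.9354
With bacterial infection excluded, influenza must carry more of the explanatory weight for the fever.

P(influenza | fever) ≈ 0.5571; P(influenza | fever, ¬bacterial infection) ≈ 0.9354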